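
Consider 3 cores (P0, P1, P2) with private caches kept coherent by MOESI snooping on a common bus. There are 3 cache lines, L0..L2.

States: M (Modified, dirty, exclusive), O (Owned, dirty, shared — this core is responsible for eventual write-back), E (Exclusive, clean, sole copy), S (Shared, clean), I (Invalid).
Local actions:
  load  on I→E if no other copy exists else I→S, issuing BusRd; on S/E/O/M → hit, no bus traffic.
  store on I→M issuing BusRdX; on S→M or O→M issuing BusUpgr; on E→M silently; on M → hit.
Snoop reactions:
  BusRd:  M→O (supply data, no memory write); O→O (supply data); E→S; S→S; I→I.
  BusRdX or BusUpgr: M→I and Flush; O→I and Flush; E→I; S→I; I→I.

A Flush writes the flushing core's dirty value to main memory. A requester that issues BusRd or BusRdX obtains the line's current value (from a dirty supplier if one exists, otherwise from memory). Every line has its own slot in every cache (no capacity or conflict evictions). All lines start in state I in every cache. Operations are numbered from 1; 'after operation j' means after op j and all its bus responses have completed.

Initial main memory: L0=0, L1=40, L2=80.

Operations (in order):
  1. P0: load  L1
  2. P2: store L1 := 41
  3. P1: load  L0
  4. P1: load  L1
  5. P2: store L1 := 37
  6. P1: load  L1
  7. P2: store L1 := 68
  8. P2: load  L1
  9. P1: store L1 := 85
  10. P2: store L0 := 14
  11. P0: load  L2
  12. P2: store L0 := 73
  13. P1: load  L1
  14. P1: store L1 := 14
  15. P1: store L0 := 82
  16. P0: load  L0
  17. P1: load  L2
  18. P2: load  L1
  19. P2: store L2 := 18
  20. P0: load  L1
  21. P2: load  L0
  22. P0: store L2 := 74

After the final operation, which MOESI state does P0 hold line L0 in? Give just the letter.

state = S

1. P0: load  L1  bus=[BusRd]  L1: P0=E P1=I P2=I  mem[L1]=40
2. P2: store L1 := 41  bus=[BusRdX]  L1: P0=I P1=I P2=M  mem[L1]=40
3. P1: load  L0  bus=[BusRd]  L0: P0=I P1=E P2=I  mem[L0]=0
4. P1: load  L1  bus=[BusRd]  L1: P0=I P1=S P2=O  mem[L1]=40
5. P2: store L1 := 37  bus=[BusUpgr]  L1: P0=I P1=I P2=M  mem[L1]=40
6. P1: load  L1  bus=[BusRd]  L1: P0=I P1=S P2=O  mem[L1]=40
7. P2: store L1 := 68  bus=[BusUpgr]  L1: P0=I P1=I P2=M  mem[L1]=40
8. P2: load  L1  bus=[-]  L1: P0=I P1=I P2=M  mem[L1]=40
9. P1: store L1 := 85  bus=[BusRdX,Flush]  L1: P0=I P1=M P2=I  mem[L1]=68
10. P2: store L0 := 14  bus=[BusRdX]  L0: P0=I P1=I P2=M  mem[L0]=0
11. P0: load  L2  bus=[BusRd]  L2: P0=E P1=I P2=I  mem[L2]=80
12. P2: store L0 := 73  bus=[-]  L0: P0=I P1=I P2=M  mem[L0]=0
13. P1: load  L1  bus=[-]  L1: P0=I P1=M P2=I  mem[L1]=68
14. P1: store L1 := 14  bus=[-]  L1: P0=I P1=M P2=I  mem[L1]=68
15. P1: store L0 := 82  bus=[BusRdX,Flush]  L0: P0=I P1=M P2=I  mem[L0]=73
16. P0: load  L0  bus=[BusRd]  L0: P0=S P1=O P2=I  mem[L0]=73
17. P1: load  L2  bus=[BusRd]  L2: P0=S P1=S P2=I  mem[L2]=80
18. P2: load  L1  bus=[BusRd]  L1: P0=I P1=O P2=S  mem[L1]=68
19. P2: store L2 := 18  bus=[BusRdX]  L2: P0=I P1=I P2=M  mem[L2]=80
20. P0: load  L1  bus=[BusRd]  L1: P0=S P1=O P2=S  mem[L1]=68
21. P2: load  L0  bus=[BusRd]  L0: P0=S P1=O P2=S  mem[L0]=73
22. P0: store L2 := 74  bus=[BusRdX,Flush]  L2: P0=M P1=I P2=I  mem[L2]=18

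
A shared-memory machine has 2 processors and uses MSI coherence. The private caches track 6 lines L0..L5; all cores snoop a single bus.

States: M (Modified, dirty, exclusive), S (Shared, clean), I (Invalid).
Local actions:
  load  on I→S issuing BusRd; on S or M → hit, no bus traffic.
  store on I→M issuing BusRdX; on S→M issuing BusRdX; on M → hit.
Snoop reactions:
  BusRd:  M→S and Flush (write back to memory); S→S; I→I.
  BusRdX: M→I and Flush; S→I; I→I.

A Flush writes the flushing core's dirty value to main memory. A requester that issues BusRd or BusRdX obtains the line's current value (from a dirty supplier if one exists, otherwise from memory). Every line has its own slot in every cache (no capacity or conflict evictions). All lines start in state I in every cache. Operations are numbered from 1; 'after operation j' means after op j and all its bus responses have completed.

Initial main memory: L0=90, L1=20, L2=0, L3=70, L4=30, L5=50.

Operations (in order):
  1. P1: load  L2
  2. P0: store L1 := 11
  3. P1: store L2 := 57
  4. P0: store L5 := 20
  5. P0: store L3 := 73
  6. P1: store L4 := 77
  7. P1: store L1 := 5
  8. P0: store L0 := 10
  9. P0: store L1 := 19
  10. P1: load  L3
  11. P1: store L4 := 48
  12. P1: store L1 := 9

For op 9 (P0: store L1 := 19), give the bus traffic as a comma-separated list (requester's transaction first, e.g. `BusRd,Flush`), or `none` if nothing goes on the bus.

1. P1: load  L2  bus=[BusRd]  L2: P0=I P1=S  mem[L2]=0
2. P0: store L1 := 11  bus=[BusRdX]  L1: P0=M P1=I  mem[L1]=20
3. P1: store L2 := 57  bus=[BusRdX]  L2: P0=I P1=M  mem[L2]=0
4. P0: store L5 := 20  bus=[BusRdX]  L5: P0=M P1=I  mem[L5]=50
5. P0: store L3 := 73  bus=[BusRdX]  L3: P0=M P1=I  mem[L3]=70
6. P1: store L4 := 77  bus=[BusRdX]  L4: P0=I P1=M  mem[L4]=30
7. P1: store L1 := 5  bus=[BusRdX,Flush]  L1: P0=I P1=M  mem[L1]=11
8. P0: store L0 := 10  bus=[BusRdX]  L0: P0=M P1=I  mem[L0]=90
9. P0: store L1 := 19  bus=[BusRdX,Flush]  L1: P0=M P1=I  mem[L1]=5
10. P1: load  L3  bus=[BusRd,Flush]  L3: P0=S P1=S  mem[L3]=73
11. P1: store L4 := 48  bus=[-]  L4: P0=I P1=M  mem[L4]=30
12. P1: store L1 := 9  bus=[BusRdX,Flush]  L1: P0=I P1=M  mem[L1]=19

bus = BusRdX,Flush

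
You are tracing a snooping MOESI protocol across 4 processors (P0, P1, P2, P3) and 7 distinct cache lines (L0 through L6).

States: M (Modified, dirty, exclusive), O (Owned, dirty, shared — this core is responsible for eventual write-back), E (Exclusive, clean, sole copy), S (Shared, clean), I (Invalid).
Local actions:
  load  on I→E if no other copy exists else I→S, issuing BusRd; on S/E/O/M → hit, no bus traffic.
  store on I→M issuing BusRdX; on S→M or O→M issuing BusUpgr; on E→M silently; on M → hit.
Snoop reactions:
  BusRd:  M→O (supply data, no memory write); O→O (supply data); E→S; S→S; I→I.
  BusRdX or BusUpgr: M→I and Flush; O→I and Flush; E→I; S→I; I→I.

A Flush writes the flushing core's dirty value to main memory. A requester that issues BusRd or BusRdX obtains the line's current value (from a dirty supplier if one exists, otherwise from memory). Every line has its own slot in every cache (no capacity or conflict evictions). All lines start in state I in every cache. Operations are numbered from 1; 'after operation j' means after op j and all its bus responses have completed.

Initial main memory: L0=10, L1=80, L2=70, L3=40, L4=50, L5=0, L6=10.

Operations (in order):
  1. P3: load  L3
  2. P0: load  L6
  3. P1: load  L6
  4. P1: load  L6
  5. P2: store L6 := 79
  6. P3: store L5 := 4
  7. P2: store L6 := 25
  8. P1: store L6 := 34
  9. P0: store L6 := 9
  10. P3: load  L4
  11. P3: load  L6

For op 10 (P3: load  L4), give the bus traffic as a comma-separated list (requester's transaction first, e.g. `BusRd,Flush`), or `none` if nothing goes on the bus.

bus = BusRd

1. P3: load  L3  bus=[BusRd]  L3: P0=I P1=I P2=I P3=E  mem[L3]=40
2. P0: load  L6  bus=[BusRd]  L6: P0=E P1=I P2=I P3=I  mem[L6]=10
3. P1: load  L6  bus=[BusRd]  L6: P0=S P1=S P2=I P3=I  mem[L6]=10
4. P1: load  L6  bus=[-]  L6: P0=S P1=S P2=I P3=I  mem[L6]=10
5. P2: store L6 := 79  bus=[BusRdX]  L6: P0=I P1=I P2=M P3=I  mem[L6]=10
6. P3: store L5 := 4  bus=[BusRdX]  L5: P0=I P1=I P2=I P3=M  mem[L5]=0
7. P2: store L6 := 25  bus=[-]  L6: P0=I P1=I P2=M P3=I  mem[L6]=10
8. P1: store L6 := 34  bus=[BusRdX,Flush]  L6: P0=I P1=M P2=I P3=I  mem[L6]=25
9. P0: store L6 := 9  bus=[BusRdX,Flush]  L6: P0=M P1=I P2=I P3=I  mem[L6]=34
10. P3: load  L4  bus=[BusRd]  L4: P0=I P1=I P2=I P3=E  mem[L4]=50
11. P3: load  L6  bus=[BusRd]  L6: P0=O P1=I P2=I P3=S  mem[L6]=34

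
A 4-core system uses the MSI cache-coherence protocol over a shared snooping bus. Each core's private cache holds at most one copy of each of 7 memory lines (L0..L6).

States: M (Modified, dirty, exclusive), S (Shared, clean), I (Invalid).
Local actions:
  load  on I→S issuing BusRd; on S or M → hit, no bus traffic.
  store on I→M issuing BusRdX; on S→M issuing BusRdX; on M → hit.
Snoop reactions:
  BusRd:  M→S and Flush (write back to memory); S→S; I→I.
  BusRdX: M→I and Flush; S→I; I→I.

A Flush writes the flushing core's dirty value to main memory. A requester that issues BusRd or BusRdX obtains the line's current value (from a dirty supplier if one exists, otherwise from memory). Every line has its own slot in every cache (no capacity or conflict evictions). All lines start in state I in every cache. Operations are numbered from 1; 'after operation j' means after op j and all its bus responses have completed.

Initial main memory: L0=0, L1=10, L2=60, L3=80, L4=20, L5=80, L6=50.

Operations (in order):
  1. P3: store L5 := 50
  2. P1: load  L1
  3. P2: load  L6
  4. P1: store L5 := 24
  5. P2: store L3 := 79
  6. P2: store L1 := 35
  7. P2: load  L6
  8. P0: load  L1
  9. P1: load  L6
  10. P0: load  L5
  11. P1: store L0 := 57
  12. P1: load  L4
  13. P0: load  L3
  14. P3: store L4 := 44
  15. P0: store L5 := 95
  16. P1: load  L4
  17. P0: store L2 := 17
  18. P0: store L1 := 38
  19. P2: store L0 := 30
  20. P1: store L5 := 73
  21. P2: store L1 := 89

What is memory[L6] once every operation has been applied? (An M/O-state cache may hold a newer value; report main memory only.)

memory[L6] = 50

step 1: P3: store L5 := 50  ⟶  IIIM  (L5)  txn=BusRdX  M[L5]=80
step 2: P1: load  L1  ⟶  ISII  (L1)  txn=BusRd  M[L1]=10
step 3: P2: load  L6  ⟶  IISI  (L6)  txn=BusRd  M[L6]=50
step 4: P1: store L5 := 24  ⟶  IMII  (L5)  txn=BusRdX+Flush  M[L5]=50
step 5: P2: store L3 := 79  ⟶  IIMI  (L3)  txn=BusRdX  M[L3]=80
step 6: P2: store L1 := 35  ⟶  IIMI  (L1)  txn=BusRdX  M[L1]=10
step 7: P2: load  L6  ⟶  IISI  (L6)  txn=∅  M[L6]=50
step 8: P0: load  L1  ⟶  SISI  (L1)  txn=BusRd+Flush  M[L1]=35
step 9: P1: load  L6  ⟶  ISSI  (L6)  txn=BusRd  M[L6]=50
step 10: P0: load  L5  ⟶  SSII  (L5)  txn=BusRd+Flush  M[L5]=24
step 11: P1: store L0 := 57  ⟶  IMII  (L0)  txn=BusRdX  M[L0]=0
step 12: P1: load  L4  ⟶  ISII  (L4)  txn=BusRd  M[L4]=20
step 13: P0: load  L3  ⟶  SISI  (L3)  txn=BusRd+Flush  M[L3]=79
step 14: P3: store L4 := 44  ⟶  IIIM  (L4)  txn=BusRdX  M[L4]=20
step 15: P0: store L5 := 95  ⟶  MIII  (L5)  txn=BusRdX  M[L5]=24
step 16: P1: load  L4  ⟶  ISIS  (L4)  txn=BusRd+Flush  M[L4]=44
step 17: P0: store L2 := 17  ⟶  MIII  (L2)  txn=BusRdX  M[L2]=60
step 18: P0: store L1 := 38  ⟶  MIII  (L1)  txn=BusRdX  M[L1]=35
step 19: P2: store L0 := 30  ⟶  IIMI  (L0)  txn=BusRdX+Flush  M[L0]=57
step 20: P1: store L5 := 73  ⟶  IMII  (L5)  txn=BusRdX+Flush  M[L5]=95
step 21: P2: store L1 := 89  ⟶  IIMI  (L1)  txn=BusRdX+Flush  M[L1]=38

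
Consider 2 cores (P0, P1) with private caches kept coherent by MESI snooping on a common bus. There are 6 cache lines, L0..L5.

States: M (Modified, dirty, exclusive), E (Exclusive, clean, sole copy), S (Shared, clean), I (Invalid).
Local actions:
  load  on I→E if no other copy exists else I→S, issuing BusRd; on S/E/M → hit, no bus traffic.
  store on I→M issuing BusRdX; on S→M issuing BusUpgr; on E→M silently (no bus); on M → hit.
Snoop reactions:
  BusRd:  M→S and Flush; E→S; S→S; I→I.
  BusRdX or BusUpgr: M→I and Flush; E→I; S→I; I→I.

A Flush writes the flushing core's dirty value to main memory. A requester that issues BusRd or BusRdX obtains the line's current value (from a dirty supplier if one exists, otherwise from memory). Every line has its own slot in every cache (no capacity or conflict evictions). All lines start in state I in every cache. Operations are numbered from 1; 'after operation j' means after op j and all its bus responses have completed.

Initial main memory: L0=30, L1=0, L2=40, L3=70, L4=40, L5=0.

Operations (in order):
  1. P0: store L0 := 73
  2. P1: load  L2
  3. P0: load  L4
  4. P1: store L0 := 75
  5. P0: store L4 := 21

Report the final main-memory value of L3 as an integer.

memory[L3] = 70

  op1 P0: store L0 := 73 → M/I on L0; bus BusRdX; mem=30
  op2 P1: load  L2 → I/E on L2; bus BusRd; mem=40
  op3 P0: load  L4 → E/I on L4; bus BusRd; mem=40
  op4 P1: store L0 := 75 → I/M on L0; bus BusRdX Flush; mem=73
  op5 P0: store L4 := 21 → M/I on L4; bus (none); mem=40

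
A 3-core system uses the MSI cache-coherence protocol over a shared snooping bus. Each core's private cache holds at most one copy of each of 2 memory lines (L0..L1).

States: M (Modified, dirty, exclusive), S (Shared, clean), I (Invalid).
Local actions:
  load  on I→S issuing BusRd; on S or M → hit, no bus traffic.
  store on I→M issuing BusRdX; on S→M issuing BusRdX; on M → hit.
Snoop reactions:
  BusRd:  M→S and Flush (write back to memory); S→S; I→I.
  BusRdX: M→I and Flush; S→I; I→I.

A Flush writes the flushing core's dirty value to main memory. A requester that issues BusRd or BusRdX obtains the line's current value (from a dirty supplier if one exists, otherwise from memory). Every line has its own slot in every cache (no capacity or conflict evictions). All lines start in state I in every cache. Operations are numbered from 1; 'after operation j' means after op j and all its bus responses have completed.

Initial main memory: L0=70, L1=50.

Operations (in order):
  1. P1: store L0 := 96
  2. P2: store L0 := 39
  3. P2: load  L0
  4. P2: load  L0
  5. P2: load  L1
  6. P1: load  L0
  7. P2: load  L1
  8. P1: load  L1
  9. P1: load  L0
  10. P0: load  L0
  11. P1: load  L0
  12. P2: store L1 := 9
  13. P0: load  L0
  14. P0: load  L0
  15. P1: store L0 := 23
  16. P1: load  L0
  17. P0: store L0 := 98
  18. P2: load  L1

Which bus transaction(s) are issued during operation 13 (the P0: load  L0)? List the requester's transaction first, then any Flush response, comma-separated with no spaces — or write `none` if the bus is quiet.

bus = none

step 1: P1: store L0 := 96  ⟶  IMI  (L0)  txn=BusRdX  M[L0]=70
step 2: P2: store L0 := 39  ⟶  IIM  (L0)  txn=BusRdX+Flush  M[L0]=96
step 3: P2: load  L0  ⟶  IIM  (L0)  txn=∅  M[L0]=96
step 4: P2: load  L0  ⟶  IIM  (L0)  txn=∅  M[L0]=96
step 5: P2: load  L1  ⟶  IIS  (L1)  txn=BusRd  M[L1]=50
step 6: P1: load  L0  ⟶  ISS  (L0)  txn=BusRd+Flush  M[L0]=39
step 7: P2: load  L1  ⟶  IIS  (L1)  txn=∅  M[L1]=50
step 8: P1: load  L1  ⟶  ISS  (L1)  txn=BusRd  M[L1]=50
step 9: P1: load  L0  ⟶  ISS  (L0)  txn=∅  M[L0]=39
step 10: P0: load  L0  ⟶  SSS  (L0)  txn=BusRd  M[L0]=39
step 11: P1: load  L0  ⟶  SSS  (L0)  txn=∅  M[L0]=39
step 12: P2: store L1 := 9  ⟶  IIM  (L1)  txn=BusRdX  M[L1]=50
step 13: P0: load  L0  ⟶  SSS  (L0)  txn=∅  M[L0]=39
step 14: P0: load  L0  ⟶  SSS  (L0)  txn=∅  M[L0]=39
step 15: P1: store L0 := 23  ⟶  IMI  (L0)  txn=BusRdX  M[L0]=39
step 16: P1: load  L0  ⟶  IMI  (L0)  txn=∅  M[L0]=39
step 17: P0: store L0 := 98  ⟶  MII  (L0)  txn=BusRdX+Flush  M[L0]=23
step 18: P2: load  L1  ⟶  IIM  (L1)  txn=∅  M[L1]=50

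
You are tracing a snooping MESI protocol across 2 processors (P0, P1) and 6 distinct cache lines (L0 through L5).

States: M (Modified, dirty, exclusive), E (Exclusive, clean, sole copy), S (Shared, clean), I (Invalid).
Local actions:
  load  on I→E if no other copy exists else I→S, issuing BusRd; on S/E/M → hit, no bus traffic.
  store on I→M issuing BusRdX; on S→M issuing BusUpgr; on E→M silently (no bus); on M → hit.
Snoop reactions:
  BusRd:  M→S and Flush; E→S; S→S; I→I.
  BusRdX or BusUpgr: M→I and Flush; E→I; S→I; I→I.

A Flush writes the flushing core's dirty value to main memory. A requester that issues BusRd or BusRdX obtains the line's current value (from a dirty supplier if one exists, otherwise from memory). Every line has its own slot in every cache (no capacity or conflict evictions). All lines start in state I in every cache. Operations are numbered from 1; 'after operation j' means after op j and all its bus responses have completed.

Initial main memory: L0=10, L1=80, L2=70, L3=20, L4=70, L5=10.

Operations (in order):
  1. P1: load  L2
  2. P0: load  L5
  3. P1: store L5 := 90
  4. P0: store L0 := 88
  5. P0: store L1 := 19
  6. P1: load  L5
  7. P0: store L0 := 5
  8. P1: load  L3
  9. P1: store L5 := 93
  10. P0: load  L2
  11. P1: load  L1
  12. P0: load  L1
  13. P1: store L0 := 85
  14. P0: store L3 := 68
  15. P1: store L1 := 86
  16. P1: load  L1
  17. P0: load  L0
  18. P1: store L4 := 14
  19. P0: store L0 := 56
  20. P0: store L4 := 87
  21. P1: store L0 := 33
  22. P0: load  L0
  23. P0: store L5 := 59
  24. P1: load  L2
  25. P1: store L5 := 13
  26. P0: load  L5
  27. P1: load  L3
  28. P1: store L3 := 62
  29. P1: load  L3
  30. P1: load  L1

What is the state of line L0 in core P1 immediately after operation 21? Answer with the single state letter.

state = M

1. P1: load  L2  bus=[BusRd]  L2: P0=I P1=E  mem[L2]=70
2. P0: load  L5  bus=[BusRd]  L5: P0=E P1=I  mem[L5]=10
3. P1: store L5 := 90  bus=[BusRdX]  L5: P0=I P1=M  mem[L5]=10
4. P0: store L0 := 88  bus=[BusRdX]  L0: P0=M P1=I  mem[L0]=10
5. P0: store L1 := 19  bus=[BusRdX]  L1: P0=M P1=I  mem[L1]=80
6. P1: load  L5  bus=[-]  L5: P0=I P1=M  mem[L5]=10
7. P0: store L0 := 5  bus=[-]  L0: P0=M P1=I  mem[L0]=10
8. P1: load  L3  bus=[BusRd]  L3: P0=I P1=E  mem[L3]=20
9. P1: store L5 := 93  bus=[-]  L5: P0=I P1=M  mem[L5]=10
10. P0: load  L2  bus=[BusRd]  L2: P0=S P1=S  mem[L2]=70
11. P1: load  L1  bus=[BusRd,Flush]  L1: P0=S P1=S  mem[L1]=19
12. P0: load  L1  bus=[-]  L1: P0=S P1=S  mem[L1]=19
13. P1: store L0 := 85  bus=[BusRdX,Flush]  L0: P0=I P1=M  mem[L0]=5
14. P0: store L3 := 68  bus=[BusRdX]  L3: P0=M P1=I  mem[L3]=20
15. P1: store L1 := 86  bus=[BusUpgr]  L1: P0=I P1=M  mem[L1]=19
16. P1: load  L1  bus=[-]  L1: P0=I P1=M  mem[L1]=19
17. P0: load  L0  bus=[BusRd,Flush]  L0: P0=S P1=S  mem[L0]=85
18. P1: store L4 := 14  bus=[BusRdX]  L4: P0=I P1=M  mem[L4]=70
19. P0: store L0 := 56  bus=[BusUpgr]  L0: P0=M P1=I  mem[L0]=85
20. P0: store L4 := 87  bus=[BusRdX,Flush]  L4: P0=M P1=I  mem[L4]=14
21. P1: store L0 := 33  bus=[BusRdX,Flush]  L0: P0=I P1=M  mem[L0]=56
22. P0: load  L0  bus=[BusRd,Flush]  L0: P0=S P1=S  mem[L0]=33
23. P0: store L5 := 59  bus=[BusRdX,Flush]  L5: P0=M P1=I  mem[L5]=93
24. P1: load  L2  bus=[-]  L2: P0=S P1=S  mem[L2]=70
25. P1: store L5 := 13  bus=[BusRdX,Flush]  L5: P0=I P1=M  mem[L5]=59
26. P0: load  L5  bus=[BusRd,Flush]  L5: P0=S P1=S  mem[L5]=13
27. P1: load  L3  bus=[BusRd,Flush]  L3: P0=S P1=S  mem[L3]=68
28. P1: store L3 := 62  bus=[BusUpgr]  L3: P0=I P1=M  mem[L3]=68
29. P1: load  L3  bus=[-]  L3: P0=I P1=M  mem[L3]=68
30. P1: load  L1  bus=[-]  L1: P0=I P1=M  mem[L1]=19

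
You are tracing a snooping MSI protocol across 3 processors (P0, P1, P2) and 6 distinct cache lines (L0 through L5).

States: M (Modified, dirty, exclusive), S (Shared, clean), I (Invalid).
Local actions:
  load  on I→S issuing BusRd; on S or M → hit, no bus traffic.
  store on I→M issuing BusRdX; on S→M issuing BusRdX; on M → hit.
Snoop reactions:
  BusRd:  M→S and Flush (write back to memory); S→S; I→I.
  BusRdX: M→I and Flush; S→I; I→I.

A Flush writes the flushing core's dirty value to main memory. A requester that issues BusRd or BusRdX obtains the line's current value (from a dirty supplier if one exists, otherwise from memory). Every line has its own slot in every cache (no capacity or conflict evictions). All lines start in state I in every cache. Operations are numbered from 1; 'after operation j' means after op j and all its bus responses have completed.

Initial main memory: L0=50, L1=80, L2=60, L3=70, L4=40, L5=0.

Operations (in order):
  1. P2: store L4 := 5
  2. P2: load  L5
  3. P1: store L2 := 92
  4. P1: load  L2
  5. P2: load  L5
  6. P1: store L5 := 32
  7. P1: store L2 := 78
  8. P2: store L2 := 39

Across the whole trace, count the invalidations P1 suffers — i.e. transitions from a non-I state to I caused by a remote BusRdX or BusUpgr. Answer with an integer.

[1] P2: store L4 := 5 | P0:I, P1:I, P2:M(5) | bus: BusRdX
[2] P2: load  L5 | P0:I, P1:I, P2:S(0) | bus: BusRd
[3] P1: store L2 := 92 | P0:I, P1:M(92), P2:I | bus: BusRdX
[4] P1: load  L2 | P0:I, P1:M(92), P2:I | bus: none
[5] P2: load  L5 | P0:I, P1:I, P2:S(0) | bus: none
[6] P1: store L5 := 32 | P0:I, P1:M(32), P2:I | bus: BusRdX
[7] P1: store L2 := 78 | P0:I, P1:M(78), P2:I | bus: none
[8] P2: store L2 := 39 | P0:I, P1:I, P2:M(39) | bus: BusRdX,Flush

invalidations = 1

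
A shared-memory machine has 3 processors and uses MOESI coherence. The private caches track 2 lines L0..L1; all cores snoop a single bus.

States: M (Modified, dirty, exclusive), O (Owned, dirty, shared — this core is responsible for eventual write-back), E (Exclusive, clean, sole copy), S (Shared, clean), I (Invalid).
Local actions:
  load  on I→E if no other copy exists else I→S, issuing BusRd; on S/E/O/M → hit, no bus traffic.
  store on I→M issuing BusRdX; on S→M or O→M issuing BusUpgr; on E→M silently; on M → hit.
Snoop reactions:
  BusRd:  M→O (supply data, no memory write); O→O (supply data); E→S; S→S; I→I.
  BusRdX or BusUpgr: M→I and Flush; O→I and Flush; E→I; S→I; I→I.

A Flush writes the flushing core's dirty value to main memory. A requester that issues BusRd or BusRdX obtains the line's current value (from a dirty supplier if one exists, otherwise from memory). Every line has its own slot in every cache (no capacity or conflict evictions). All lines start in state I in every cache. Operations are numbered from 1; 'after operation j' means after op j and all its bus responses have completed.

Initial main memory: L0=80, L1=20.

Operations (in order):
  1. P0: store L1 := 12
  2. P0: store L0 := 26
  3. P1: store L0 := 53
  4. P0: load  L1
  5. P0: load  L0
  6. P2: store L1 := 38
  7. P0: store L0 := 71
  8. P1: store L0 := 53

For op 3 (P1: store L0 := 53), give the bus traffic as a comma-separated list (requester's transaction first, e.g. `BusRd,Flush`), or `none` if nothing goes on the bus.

[1] P0: store L1 := 12 | P0:M(12), P1:I, P2:I | bus: BusRdX
[2] P0: store L0 := 26 | P0:M(26), P1:I, P2:I | bus: BusRdX
[3] P1: store L0 := 53 | P0:I, P1:M(53), P2:I | bus: BusRdX,Flush
[4] P0: load  L1 | P0:M(12), P1:I, P2:I | bus: none
[5] P0: load  L0 | P0:S(53), P1:O(53), P2:I | bus: BusRd
[6] P2: store L1 := 38 | P0:I, P1:I, P2:M(38) | bus: BusRdX,Flush
[7] P0: store L0 := 71 | P0:M(71), P1:I, P2:I | bus: BusUpgr,Flush
[8] P1: store L0 := 53 | P0:I, P1:M(53), P2:I | bus: BusRdX,Flush

bus = BusRdX,Flush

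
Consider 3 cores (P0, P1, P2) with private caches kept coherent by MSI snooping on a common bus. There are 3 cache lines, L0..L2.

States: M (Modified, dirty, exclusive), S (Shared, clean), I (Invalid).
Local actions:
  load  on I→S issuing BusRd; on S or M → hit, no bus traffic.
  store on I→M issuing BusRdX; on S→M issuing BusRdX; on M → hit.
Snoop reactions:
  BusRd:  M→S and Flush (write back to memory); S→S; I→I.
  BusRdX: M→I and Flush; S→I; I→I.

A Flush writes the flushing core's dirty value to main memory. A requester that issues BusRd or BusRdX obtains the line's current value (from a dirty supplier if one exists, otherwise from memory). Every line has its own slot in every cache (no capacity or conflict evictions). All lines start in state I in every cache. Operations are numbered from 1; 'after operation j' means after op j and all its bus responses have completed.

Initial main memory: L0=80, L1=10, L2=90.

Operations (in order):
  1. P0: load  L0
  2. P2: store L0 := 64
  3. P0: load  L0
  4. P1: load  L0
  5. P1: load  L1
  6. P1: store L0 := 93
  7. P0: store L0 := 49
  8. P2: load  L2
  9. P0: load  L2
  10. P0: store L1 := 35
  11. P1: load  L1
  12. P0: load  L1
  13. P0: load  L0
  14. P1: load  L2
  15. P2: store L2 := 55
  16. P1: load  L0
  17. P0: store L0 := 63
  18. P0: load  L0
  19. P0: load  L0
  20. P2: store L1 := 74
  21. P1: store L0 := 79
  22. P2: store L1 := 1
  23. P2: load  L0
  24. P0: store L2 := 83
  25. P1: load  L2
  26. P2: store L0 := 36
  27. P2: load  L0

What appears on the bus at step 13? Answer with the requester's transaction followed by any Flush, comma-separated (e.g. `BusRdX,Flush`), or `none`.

bus = none

  op1 P0: load  L0 → S/I/I on L0; bus BusRd; mem=80
  op2 P2: store L0 := 64 → I/I/M on L0; bus BusRdX; mem=80
  op3 P0: load  L0 → S/I/S on L0; bus BusRd Flush; mem=64
  op4 P1: load  L0 → S/S/S on L0; bus BusRd; mem=64
  op5 P1: load  L1 → I/S/I on L1; bus BusRd; mem=10
  op6 P1: store L0 := 93 → I/M/I on L0; bus BusRdX; mem=64
  op7 P0: store L0 := 49 → M/I/I on L0; bus BusRdX Flush; mem=93
  op8 P2: load  L2 → I/I/S on L2; bus BusRd; mem=90
  op9 P0: load  L2 → S/I/S on L2; bus BusRd; mem=90
  op10 P0: store L1 := 35 → M/I/I on L1; bus BusRdX; mem=10
  op11 P1: load  L1 → S/S/I on L1; bus BusRd Flush; mem=35
  op12 P0: load  L1 → S/S/I on L1; bus (none); mem=35
  op13 P0: load  L0 → M/I/I on L0; bus (none); mem=93
  op14 P1: load  L2 → S/S/S on L2; bus BusRd; mem=90
  op15 P2: store L2 := 55 → I/I/M on L2; bus BusRdX; mem=90
  op16 P1: load  L0 → S/S/I on L0; bus BusRd Flush; mem=49
  op17 P0: store L0 := 63 → M/I/I on L0; bus BusRdX; mem=49
  op18 P0: load  L0 → M/I/I on L0; bus (none); mem=49
  op19 P0: load  L0 → M/I/I on L0; bus (none); mem=49
  op20 P2: store L1 := 74 → I/I/M on L1; bus BusRdX; mem=35
  op21 P1: store L0 := 79 → I/M/I on L0; bus BusRdX Flush; mem=63
  op22 P2: store L1 := 1 → I/I/M on L1; bus (none); mem=35
  op23 P2: load  L0 → I/S/S on L0; bus BusRd Flush; mem=79
  op24 P0: store L2 := 83 → M/I/I on L2; bus BusRdX Flush; mem=55
  op25 P1: load  L2 → S/S/I on L2; bus BusRd Flush; mem=83
  op26 P2: store L0 := 36 → I/I/M on L0; bus BusRdX; mem=79
  op27 P2: load  L0 → I/I/M on L0; bus (none); mem=79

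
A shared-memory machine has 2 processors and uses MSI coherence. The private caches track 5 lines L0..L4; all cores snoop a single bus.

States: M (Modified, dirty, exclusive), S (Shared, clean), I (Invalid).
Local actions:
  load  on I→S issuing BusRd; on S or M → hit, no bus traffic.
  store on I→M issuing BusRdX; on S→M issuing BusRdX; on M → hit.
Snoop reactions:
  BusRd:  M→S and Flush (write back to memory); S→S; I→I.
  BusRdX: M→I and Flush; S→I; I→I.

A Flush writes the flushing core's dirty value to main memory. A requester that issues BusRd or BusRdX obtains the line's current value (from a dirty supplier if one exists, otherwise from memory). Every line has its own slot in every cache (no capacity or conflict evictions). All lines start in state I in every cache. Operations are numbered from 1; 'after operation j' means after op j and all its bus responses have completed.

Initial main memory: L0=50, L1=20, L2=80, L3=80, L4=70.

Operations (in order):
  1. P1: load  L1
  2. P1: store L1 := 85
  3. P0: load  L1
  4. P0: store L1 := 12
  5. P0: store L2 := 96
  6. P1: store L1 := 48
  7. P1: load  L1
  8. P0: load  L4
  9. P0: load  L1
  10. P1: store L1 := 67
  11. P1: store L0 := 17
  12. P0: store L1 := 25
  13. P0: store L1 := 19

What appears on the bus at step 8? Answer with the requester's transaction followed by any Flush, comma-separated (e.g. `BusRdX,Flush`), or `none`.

bus = BusRd

1. P1: load  L1  bus=[BusRd]  L1: P0=I P1=S  mem[L1]=20
2. P1: store L1 := 85  bus=[BusRdX]  L1: P0=I P1=M  mem[L1]=20
3. P0: load  L1  bus=[BusRd,Flush]  L1: P0=S P1=S  mem[L1]=85
4. P0: store L1 := 12  bus=[BusRdX]  L1: P0=M P1=I  mem[L1]=85
5. P0: store L2 := 96  bus=[BusRdX]  L2: P0=M P1=I  mem[L2]=80
6. P1: store L1 := 48  bus=[BusRdX,Flush]  L1: P0=I P1=M  mem[L1]=12
7. P1: load  L1  bus=[-]  L1: P0=I P1=M  mem[L1]=12
8. P0: load  L4  bus=[BusRd]  L4: P0=S P1=I  mem[L4]=70
9. P0: load  L1  bus=[BusRd,Flush]  L1: P0=S P1=S  mem[L1]=48
10. P1: store L1 := 67  bus=[BusRdX]  L1: P0=I P1=M  mem[L1]=48
11. P1: store L0 := 17  bus=[BusRdX]  L0: P0=I P1=M  mem[L0]=50
12. P0: store L1 := 25  bus=[BusRdX,Flush]  L1: P0=M P1=I  mem[L1]=67
13. P0: store L1 := 19  bus=[-]  L1: P0=M P1=I  mem[L1]=67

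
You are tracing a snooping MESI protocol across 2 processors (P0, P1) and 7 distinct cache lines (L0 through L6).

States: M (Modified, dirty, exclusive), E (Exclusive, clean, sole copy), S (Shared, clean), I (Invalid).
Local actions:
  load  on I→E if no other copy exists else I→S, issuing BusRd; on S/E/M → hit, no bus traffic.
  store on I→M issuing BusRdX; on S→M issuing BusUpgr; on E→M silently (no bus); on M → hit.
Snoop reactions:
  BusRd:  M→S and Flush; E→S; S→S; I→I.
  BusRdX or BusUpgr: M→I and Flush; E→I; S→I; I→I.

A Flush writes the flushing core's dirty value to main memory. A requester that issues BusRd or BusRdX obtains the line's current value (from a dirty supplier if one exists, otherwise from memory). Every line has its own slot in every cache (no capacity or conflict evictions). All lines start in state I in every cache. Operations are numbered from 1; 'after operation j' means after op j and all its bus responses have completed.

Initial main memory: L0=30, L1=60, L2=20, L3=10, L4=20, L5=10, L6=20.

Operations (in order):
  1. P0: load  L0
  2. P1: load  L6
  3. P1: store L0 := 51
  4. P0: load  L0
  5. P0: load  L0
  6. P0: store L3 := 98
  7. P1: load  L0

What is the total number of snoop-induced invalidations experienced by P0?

[1] P0: load  L0 | P0:E(30), P1:I | bus: BusRd
[2] P1: load  L6 | P0:I, P1:E(20) | bus: BusRd
[3] P1: store L0 := 51 | P0:I, P1:M(51) | bus: BusRdX
[4] P0: load  L0 | P0:S(51), P1:S(51) | bus: BusRd,Flush
[5] P0: load  L0 | P0:S(51), P1:S(51) | bus: none
[6] P0: store L3 := 98 | P0:M(98), P1:I | bus: BusRdX
[7] P1: load  L0 | P0:S(51), P1:S(51) | bus: none

invalidations = 1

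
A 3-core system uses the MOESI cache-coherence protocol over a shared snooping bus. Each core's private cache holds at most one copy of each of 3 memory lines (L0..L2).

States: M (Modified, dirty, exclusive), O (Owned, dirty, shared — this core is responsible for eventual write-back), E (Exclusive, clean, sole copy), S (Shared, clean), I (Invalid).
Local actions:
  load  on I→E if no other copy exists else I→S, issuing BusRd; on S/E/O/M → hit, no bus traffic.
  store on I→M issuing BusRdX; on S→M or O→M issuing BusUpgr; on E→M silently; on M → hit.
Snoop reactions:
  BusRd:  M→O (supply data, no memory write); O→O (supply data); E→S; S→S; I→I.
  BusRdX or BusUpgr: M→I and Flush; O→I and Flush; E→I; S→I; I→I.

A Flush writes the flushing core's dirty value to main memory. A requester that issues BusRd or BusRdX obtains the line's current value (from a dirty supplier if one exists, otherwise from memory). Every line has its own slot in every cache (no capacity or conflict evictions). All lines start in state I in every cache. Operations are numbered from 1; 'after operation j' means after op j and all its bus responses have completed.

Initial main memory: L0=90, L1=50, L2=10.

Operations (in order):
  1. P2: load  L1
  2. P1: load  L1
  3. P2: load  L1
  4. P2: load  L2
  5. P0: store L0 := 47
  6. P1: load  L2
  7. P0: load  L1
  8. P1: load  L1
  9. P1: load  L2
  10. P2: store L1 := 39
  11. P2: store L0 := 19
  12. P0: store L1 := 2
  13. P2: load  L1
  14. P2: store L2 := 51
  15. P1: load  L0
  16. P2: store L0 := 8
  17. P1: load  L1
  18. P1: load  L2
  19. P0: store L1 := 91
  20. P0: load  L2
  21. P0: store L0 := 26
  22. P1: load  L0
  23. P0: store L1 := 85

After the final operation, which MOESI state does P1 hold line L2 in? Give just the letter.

state = S

1. P2: load  L1  bus=[BusRd]  L1: P0=I P1=I P2=E  mem[L1]=50
2. P1: load  L1  bus=[BusRd]  L1: P0=I P1=S P2=S  mem[L1]=50
3. P2: load  L1  bus=[-]  L1: P0=I P1=S P2=S  mem[L1]=50
4. P2: load  L2  bus=[BusRd]  L2: P0=I P1=I P2=E  mem[L2]=10
5. P0: store L0 := 47  bus=[BusRdX]  L0: P0=M P1=I P2=I  mem[L0]=90
6. P1: load  L2  bus=[BusRd]  L2: P0=I P1=S P2=S  mem[L2]=10
7. P0: load  L1  bus=[BusRd]  L1: P0=S P1=S P2=S  mem[L1]=50
8. P1: load  L1  bus=[-]  L1: P0=S P1=S P2=S  mem[L1]=50
9. P1: load  L2  bus=[-]  L2: P0=I P1=S P2=S  mem[L2]=10
10. P2: store L1 := 39  bus=[BusUpgr]  L1: P0=I P1=I P2=M  mem[L1]=50
11. P2: store L0 := 19  bus=[BusRdX,Flush]  L0: P0=I P1=I P2=M  mem[L0]=47
12. P0: store L1 := 2  bus=[BusRdX,Flush]  L1: P0=M P1=I P2=I  mem[L1]=39
13. P2: load  L1  bus=[BusRd]  L1: P0=O P1=I P2=S  mem[L1]=39
14. P2: store L2 := 51  bus=[BusUpgr]  L2: P0=I P1=I P2=M  mem[L2]=10
15. P1: load  L0  bus=[BusRd]  L0: P0=I P1=S P2=O  mem[L0]=47
16. P2: store L0 := 8  bus=[BusUpgr]  L0: P0=I P1=I P2=M  mem[L0]=47
17. P1: load  L1  bus=[BusRd]  L1: P0=O P1=S P2=S  mem[L1]=39
18. P1: load  L2  bus=[BusRd]  L2: P0=I P1=S P2=O  mem[L2]=10
19. P0: store L1 := 91  bus=[BusUpgr]  L1: P0=M P1=I P2=I  mem[L1]=39
20. P0: load  L2  bus=[BusRd]  L2: P0=S P1=S P2=O  mem[L2]=10
21. P0: store L0 := 26  bus=[BusRdX,Flush]  L0: P0=M P1=I P2=I  mem[L0]=8
22. P1: load  L0  bus=[BusRd]  L0: P0=O P1=S P2=I  mem[L0]=8
23. P0: store L1 := 85  bus=[-]  L1: P0=M P1=I P2=I  mem[L1]=39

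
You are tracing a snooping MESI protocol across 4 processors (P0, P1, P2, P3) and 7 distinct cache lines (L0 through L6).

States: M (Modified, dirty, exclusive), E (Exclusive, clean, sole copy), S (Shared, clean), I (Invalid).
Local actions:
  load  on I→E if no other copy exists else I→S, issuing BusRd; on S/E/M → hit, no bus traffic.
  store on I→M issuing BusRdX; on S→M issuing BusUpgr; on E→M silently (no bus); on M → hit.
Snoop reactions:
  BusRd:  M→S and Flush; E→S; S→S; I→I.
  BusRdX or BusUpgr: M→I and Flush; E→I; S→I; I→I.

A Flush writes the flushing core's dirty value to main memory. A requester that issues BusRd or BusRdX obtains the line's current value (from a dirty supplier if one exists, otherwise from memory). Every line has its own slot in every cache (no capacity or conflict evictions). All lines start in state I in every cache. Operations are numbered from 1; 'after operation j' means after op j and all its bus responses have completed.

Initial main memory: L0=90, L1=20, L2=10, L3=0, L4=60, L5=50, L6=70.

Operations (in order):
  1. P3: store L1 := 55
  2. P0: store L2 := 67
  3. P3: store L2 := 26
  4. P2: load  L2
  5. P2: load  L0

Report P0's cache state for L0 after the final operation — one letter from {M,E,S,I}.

state = I

step 1: P3: store L1 := 55  ⟶  IIIM  (L1)  txn=BusRdX  M[L1]=20
step 2: P0: store L2 := 67  ⟶  MIII  (L2)  txn=BusRdX  M[L2]=10
step 3: P3: store L2 := 26  ⟶  IIIM  (L2)  txn=BusRdX+Flush  M[L2]=67
step 4: P2: load  L2  ⟶  IISS  (L2)  txn=BusRd+Flush  M[L2]=26
step 5: P2: load  L0  ⟶  IIEI  (L0)  txn=BusRd  M[L0]=90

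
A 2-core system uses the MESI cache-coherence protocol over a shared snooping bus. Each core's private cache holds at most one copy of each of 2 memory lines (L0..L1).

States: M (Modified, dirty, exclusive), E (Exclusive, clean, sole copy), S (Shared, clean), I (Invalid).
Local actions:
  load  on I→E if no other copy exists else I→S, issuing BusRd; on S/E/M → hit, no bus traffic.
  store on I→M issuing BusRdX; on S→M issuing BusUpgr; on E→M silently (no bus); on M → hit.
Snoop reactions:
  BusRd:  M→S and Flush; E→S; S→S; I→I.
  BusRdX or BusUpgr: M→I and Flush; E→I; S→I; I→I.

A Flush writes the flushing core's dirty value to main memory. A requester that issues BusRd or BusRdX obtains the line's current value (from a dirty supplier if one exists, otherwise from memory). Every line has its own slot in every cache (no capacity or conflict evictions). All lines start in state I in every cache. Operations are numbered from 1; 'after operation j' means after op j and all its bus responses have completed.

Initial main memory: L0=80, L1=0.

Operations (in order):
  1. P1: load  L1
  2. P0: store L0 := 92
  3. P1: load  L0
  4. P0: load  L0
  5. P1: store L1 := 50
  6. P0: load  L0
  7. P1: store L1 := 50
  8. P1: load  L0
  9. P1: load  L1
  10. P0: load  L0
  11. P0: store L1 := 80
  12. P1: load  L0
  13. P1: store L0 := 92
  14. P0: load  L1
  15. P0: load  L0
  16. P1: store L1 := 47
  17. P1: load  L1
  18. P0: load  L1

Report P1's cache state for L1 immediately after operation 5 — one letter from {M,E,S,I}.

1. P1: load  L1  bus=[BusRd]  L1: P0=I P1=E  mem[L1]=0
2. P0: store L0 := 92  bus=[BusRdX]  L0: P0=M P1=I  mem[L0]=80
3. P1: load  L0  bus=[BusRd,Flush]  L0: P0=S P1=S  mem[L0]=92
4. P0: load  L0  bus=[-]  L0: P0=S P1=S  mem[L0]=92
5. P1: store L1 := 50  bus=[-]  L1: P0=I P1=M  mem[L1]=0
6. P0: load  L0  bus=[-]  L0: P0=S P1=S  mem[L0]=92
7. P1: store L1 := 50  bus=[-]  L1: P0=I P1=M  mem[L1]=0
8. P1: load  L0  bus=[-]  L0: P0=S P1=S  mem[L0]=92
9. P1: load  L1  bus=[-]  L1: P0=I P1=M  mem[L1]=0
10. P0: load  L0  bus=[-]  L0: P0=S P1=S  mem[L0]=92
11. P0: store L1 := 80  bus=[BusRdX,Flush]  L1: P0=M P1=I  mem[L1]=50
12. P1: load  L0  bus=[-]  L0: P0=S P1=S  mem[L0]=92
13. P1: store L0 := 92  bus=[BusUpgr]  L0: P0=I P1=M  mem[L0]=92
14. P0: load  L1  bus=[-]  L1: P0=M P1=I  mem[L1]=50
15. P0: load  L0  bus=[BusRd,Flush]  L0: P0=S P1=S  mem[L0]=92
16. P1: store L1 := 47  bus=[BusRdX,Flush]  L1: P0=I P1=M  mem[L1]=80
17. P1: load  L1  bus=[-]  L1: P0=I P1=M  mem[L1]=80
18. P0: load  L1  bus=[BusRd,Flush]  L1: P0=S P1=S  mem[L1]=47

state = M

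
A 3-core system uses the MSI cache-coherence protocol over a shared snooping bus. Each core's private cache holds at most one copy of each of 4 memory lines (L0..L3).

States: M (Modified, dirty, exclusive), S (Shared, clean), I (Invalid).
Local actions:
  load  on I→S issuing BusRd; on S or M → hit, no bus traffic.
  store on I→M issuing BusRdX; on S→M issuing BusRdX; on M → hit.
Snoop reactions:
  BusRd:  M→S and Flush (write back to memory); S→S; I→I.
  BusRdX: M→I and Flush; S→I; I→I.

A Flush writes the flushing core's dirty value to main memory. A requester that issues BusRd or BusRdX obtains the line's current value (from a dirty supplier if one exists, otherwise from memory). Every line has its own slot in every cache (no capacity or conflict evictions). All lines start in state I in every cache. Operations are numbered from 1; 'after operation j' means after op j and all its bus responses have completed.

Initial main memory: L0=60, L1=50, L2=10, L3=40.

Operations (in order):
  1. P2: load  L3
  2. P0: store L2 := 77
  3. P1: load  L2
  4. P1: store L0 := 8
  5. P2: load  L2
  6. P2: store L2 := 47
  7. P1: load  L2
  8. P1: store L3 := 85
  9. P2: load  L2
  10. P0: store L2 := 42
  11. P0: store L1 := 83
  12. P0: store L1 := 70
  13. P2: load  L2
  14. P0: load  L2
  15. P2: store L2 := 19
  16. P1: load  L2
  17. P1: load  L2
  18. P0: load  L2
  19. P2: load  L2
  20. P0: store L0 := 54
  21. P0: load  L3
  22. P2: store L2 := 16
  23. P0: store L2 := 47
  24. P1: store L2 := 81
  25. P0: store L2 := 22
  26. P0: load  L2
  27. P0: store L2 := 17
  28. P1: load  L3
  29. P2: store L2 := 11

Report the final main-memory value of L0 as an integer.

memory[L0] = 8

  op1 P2: load  L3 → I/I/S on L3; bus BusRd; mem=40
  op2 P0: store L2 := 77 → M/I/I on L2; bus BusRdX; mem=10
  op3 P1: load  L2 → S/S/I on L2; bus BusRd Flush; mem=77
  op4 P1: store L0 := 8 → I/M/I on L0; bus BusRdX; mem=60
  op5 P2: load  L2 → S/S/S on L2; bus BusRd; mem=77
  op6 P2: store L2 := 47 → I/I/M on L2; bus BusRdX; mem=77
  op7 P1: load  L2 → I/S/S on L2; bus BusRd Flush; mem=47
  op8 P1: store L3 := 85 → I/M/I on L3; bus BusRdX; mem=40
  op9 P2: load  L2 → I/S/S on L2; bus (none); mem=47
  op10 P0: store L2 := 42 → M/I/I on L2; bus BusRdX; mem=47
  op11 P0: store L1 := 83 → M/I/I on L1; bus BusRdX; mem=50
  op12 P0: store L1 := 70 → M/I/I on L1; bus (none); mem=50
  op13 P2: load  L2 → S/I/S on L2; bus BusRd Flush; mem=42
  op14 P0: load  L2 → S/I/S on L2; bus (none); mem=42
  op15 P2: store L2 := 19 → I/I/M on L2; bus BusRdX; mem=42
  op16 P1: load  L2 → I/S/S on L2; bus BusRd Flush; mem=19
  op17 P1: load  L2 → I/S/S on L2; bus (none); mem=19
  op18 P0: load  L2 → S/S/S on L2; bus BusRd; mem=19
  op19 P2: load  L2 → S/S/S on L2; bus (none); mem=19
  op20 P0: store L0 := 54 → M/I/I on L0; bus BusRdX Flush; mem=8
  op21 P0: load  L3 → S/S/I on L3; bus BusRd Flush; mem=85
  op22 P2: store L2 := 16 → I/I/M on L2; bus BusRdX; mem=19
  op23 P0: store L2 := 47 → M/I/I on L2; bus BusRdX Flush; mem=16
  op24 P1: store L2 := 81 → I/M/I on L2; bus BusRdX Flush; mem=47
  op25 P0: store L2 := 22 → M/I/I on L2; bus BusRdX Flush; mem=81
  op26 P0: load  L2 → M/I/I on L2; bus (none); mem=81
  op27 P0: store L2 := 17 → M/I/I on L2; bus (none); mem=81
  op28 P1: load  L3 → S/S/I on L3; bus (none); mem=85
  op29 P2: store L2 := 11 → I/I/M on L2; bus BusRdX Flush; mem=17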